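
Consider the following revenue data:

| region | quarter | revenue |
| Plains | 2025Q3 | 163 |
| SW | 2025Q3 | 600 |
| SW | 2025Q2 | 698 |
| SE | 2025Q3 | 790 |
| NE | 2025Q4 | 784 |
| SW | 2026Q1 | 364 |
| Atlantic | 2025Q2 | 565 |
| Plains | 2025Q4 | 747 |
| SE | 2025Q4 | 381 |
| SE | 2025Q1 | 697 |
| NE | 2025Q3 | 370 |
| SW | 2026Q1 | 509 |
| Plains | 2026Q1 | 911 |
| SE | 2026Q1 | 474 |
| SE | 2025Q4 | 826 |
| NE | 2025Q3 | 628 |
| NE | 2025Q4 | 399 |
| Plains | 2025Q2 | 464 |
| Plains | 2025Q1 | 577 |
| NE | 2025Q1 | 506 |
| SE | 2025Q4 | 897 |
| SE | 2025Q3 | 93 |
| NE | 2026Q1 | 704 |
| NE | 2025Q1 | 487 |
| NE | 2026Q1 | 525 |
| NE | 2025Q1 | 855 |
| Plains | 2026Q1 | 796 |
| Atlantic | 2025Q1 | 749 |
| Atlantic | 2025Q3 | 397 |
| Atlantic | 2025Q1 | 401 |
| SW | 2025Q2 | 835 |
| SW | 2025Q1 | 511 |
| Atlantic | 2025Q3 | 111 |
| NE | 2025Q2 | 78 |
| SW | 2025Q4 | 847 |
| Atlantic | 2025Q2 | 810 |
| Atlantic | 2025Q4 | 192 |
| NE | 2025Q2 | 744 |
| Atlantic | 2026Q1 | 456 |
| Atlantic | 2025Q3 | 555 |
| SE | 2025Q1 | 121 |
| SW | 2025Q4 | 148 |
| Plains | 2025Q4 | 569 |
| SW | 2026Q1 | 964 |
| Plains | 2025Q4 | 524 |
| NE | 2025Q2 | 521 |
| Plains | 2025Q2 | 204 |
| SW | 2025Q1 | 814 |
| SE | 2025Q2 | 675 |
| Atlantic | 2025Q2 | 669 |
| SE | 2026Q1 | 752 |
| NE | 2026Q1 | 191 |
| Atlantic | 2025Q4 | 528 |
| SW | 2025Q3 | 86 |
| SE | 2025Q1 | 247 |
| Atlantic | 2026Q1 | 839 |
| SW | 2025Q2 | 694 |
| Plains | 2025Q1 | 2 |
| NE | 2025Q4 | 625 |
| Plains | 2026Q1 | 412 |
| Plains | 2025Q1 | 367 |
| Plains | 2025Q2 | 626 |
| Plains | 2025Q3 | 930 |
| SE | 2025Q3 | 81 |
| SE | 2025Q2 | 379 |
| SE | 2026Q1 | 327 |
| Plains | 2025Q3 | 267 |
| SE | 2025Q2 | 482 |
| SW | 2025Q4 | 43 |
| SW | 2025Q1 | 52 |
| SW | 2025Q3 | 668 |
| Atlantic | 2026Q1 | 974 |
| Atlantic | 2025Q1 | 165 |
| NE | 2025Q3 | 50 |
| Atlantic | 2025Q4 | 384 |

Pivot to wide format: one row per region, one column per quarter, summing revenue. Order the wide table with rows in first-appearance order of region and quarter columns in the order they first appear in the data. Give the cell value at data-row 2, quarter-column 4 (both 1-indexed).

1837

With rows in first-appearance order of region, row 2 is region=SW. quarter columns in first-appearance order: 2025Q3, 2025Q2, 2025Q4, 2026Q1, 2025Q1; column 4 is 2026Q1.
Long rows with region=SW, quarter=2026Q1: 364 + 509 + 964 = 1837.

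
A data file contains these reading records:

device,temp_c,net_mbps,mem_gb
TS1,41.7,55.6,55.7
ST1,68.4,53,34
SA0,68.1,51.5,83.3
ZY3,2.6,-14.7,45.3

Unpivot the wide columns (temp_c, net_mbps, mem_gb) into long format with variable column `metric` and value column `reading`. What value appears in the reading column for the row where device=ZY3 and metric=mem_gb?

45.3

Unpivoting turns each (device, wide-column) pair into one long row.
The wide cell at row ZY3, column mem_gb holds 45.3, so the long row (ZY3, mem_gb) has reading=45.3.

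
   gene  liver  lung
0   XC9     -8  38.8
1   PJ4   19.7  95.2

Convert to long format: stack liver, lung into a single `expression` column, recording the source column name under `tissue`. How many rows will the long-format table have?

2 gene values × 2 melted columns = 4 rows.

4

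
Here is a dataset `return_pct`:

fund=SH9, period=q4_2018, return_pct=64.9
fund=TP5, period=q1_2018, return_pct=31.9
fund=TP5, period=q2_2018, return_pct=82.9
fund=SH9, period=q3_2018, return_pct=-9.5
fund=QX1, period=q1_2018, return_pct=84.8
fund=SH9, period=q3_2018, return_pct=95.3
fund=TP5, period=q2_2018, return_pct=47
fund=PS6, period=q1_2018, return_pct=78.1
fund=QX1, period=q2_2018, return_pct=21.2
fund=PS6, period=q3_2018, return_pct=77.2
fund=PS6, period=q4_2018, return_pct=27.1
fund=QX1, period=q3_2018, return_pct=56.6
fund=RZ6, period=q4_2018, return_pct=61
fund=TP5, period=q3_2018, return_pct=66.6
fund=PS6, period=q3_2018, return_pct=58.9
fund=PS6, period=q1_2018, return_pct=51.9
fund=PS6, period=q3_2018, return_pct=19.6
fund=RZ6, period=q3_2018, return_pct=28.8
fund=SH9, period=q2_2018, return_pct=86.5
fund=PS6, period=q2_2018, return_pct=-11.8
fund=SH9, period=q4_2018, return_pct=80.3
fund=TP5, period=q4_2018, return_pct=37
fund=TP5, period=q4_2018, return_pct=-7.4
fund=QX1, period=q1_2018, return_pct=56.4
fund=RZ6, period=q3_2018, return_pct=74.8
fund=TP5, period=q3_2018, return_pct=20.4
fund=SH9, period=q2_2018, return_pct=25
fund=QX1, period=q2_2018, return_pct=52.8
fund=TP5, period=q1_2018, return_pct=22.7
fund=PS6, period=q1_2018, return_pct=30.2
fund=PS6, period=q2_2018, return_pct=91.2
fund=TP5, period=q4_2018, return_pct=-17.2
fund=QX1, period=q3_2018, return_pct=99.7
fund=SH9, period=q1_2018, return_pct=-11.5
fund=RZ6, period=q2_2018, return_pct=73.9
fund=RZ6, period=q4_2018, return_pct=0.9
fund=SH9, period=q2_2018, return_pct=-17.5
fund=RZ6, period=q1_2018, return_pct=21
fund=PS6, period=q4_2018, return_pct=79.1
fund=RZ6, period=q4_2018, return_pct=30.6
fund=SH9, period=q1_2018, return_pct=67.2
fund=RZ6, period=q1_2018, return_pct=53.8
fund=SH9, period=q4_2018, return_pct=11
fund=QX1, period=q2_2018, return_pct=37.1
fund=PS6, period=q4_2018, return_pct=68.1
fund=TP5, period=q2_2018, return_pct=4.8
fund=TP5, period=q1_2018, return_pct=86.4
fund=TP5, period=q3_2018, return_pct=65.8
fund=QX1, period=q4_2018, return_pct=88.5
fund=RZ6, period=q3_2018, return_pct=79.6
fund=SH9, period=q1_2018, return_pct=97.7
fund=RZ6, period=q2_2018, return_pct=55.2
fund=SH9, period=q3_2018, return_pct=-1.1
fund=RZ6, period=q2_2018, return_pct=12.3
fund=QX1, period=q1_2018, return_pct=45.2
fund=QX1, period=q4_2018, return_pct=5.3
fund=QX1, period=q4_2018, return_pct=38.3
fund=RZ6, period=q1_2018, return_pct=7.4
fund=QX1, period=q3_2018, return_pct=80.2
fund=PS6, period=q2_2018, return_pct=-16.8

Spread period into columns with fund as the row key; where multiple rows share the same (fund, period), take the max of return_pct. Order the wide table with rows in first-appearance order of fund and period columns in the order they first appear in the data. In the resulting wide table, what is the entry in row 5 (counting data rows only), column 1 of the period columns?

With rows in first-appearance order of fund, row 5 is fund=RZ6. period columns in first-appearance order: q4_2018, q1_2018, q2_2018, q3_2018; column 1 is q4_2018.
Long rows with fund=RZ6, period=q4_2018: max(61, 0.9, 30.6) = 61.

61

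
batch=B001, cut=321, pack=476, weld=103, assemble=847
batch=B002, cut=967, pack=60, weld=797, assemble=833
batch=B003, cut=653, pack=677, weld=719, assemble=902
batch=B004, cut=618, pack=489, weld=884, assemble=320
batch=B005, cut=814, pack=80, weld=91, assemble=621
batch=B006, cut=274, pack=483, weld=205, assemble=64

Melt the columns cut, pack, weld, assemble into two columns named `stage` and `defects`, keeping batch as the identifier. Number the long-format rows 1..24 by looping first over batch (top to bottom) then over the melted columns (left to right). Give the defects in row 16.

320

24 rows total (6 × 4). Row 16: index ⌊(16-1)/4⌋ = 3 into batch → B004; (16-1) mod 4 = 3 into the melted columns → assemble.
So row 16 is (B004, assemble, 320); defects = 320.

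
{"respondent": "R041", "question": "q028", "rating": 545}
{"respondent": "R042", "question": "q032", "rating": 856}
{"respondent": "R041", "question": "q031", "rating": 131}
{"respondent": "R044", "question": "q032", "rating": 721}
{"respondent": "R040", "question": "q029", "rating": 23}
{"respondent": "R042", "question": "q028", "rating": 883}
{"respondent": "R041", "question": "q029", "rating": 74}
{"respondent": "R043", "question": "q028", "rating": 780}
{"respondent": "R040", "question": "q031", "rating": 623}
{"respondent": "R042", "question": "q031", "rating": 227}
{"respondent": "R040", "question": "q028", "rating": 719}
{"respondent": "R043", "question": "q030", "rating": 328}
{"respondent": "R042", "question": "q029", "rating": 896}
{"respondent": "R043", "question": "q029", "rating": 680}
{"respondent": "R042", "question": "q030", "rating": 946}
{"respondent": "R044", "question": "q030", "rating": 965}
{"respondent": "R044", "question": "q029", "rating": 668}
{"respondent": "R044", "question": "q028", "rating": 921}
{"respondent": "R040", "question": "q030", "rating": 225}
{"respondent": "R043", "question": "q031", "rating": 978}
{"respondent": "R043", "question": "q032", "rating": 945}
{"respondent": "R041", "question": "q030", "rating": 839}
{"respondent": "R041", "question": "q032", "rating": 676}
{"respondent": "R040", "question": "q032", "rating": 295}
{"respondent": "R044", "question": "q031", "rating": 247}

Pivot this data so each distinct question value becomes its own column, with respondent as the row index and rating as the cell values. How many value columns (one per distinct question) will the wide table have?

5 distinct question values: q028, q029, q030, q031, q032.

5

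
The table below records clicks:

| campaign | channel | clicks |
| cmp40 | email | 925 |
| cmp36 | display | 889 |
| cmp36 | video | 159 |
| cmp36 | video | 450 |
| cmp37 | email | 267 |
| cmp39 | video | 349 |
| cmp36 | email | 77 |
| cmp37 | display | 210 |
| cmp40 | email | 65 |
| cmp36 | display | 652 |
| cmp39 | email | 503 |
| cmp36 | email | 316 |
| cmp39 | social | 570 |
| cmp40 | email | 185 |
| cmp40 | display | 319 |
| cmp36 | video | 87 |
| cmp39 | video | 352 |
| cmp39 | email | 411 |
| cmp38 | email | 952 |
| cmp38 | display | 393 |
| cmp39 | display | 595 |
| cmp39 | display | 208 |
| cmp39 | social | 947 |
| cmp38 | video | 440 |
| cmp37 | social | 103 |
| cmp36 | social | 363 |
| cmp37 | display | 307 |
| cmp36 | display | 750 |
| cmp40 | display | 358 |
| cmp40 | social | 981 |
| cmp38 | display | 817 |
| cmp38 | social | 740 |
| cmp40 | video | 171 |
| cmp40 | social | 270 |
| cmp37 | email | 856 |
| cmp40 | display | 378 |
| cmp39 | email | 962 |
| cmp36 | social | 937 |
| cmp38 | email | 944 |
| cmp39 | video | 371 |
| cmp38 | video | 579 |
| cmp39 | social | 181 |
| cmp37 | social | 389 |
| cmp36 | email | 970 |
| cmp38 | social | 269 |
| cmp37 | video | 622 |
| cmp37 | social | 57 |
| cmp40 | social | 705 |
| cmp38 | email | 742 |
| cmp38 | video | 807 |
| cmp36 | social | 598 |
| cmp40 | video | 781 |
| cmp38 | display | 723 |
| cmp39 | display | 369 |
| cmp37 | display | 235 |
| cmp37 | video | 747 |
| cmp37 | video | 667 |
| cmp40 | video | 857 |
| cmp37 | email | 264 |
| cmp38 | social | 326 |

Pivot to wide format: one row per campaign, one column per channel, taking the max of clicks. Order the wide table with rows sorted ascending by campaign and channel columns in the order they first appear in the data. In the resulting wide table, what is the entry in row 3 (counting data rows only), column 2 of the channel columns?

With rows sorted ascending by campaign, row 3 is campaign=cmp38. channel columns in first-appearance order: email, display, video, social; column 2 is display.
Long rows with campaign=cmp38, channel=display: max(393, 817, 723) = 817.

817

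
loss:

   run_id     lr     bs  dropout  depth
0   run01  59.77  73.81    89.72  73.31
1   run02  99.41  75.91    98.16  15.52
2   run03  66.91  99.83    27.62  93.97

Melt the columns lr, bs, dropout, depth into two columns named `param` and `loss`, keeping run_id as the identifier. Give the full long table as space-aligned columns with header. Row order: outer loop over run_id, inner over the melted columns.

run_id  param    loss 
run01   lr       59.77
run01   bs       73.81
run01   dropout  89.72
run01   depth    73.31
run02   lr       99.41
run02   bs       75.91
run02   dropout  98.16
run02   depth    15.52
run03   lr       66.91
run03   bs       99.83
run03   dropout  27.62
run03   depth    93.97

Each (run_id, column) pair becomes one row: 3 × 4 = 12 rows.
For example, (run01, lr) → loss=59.77.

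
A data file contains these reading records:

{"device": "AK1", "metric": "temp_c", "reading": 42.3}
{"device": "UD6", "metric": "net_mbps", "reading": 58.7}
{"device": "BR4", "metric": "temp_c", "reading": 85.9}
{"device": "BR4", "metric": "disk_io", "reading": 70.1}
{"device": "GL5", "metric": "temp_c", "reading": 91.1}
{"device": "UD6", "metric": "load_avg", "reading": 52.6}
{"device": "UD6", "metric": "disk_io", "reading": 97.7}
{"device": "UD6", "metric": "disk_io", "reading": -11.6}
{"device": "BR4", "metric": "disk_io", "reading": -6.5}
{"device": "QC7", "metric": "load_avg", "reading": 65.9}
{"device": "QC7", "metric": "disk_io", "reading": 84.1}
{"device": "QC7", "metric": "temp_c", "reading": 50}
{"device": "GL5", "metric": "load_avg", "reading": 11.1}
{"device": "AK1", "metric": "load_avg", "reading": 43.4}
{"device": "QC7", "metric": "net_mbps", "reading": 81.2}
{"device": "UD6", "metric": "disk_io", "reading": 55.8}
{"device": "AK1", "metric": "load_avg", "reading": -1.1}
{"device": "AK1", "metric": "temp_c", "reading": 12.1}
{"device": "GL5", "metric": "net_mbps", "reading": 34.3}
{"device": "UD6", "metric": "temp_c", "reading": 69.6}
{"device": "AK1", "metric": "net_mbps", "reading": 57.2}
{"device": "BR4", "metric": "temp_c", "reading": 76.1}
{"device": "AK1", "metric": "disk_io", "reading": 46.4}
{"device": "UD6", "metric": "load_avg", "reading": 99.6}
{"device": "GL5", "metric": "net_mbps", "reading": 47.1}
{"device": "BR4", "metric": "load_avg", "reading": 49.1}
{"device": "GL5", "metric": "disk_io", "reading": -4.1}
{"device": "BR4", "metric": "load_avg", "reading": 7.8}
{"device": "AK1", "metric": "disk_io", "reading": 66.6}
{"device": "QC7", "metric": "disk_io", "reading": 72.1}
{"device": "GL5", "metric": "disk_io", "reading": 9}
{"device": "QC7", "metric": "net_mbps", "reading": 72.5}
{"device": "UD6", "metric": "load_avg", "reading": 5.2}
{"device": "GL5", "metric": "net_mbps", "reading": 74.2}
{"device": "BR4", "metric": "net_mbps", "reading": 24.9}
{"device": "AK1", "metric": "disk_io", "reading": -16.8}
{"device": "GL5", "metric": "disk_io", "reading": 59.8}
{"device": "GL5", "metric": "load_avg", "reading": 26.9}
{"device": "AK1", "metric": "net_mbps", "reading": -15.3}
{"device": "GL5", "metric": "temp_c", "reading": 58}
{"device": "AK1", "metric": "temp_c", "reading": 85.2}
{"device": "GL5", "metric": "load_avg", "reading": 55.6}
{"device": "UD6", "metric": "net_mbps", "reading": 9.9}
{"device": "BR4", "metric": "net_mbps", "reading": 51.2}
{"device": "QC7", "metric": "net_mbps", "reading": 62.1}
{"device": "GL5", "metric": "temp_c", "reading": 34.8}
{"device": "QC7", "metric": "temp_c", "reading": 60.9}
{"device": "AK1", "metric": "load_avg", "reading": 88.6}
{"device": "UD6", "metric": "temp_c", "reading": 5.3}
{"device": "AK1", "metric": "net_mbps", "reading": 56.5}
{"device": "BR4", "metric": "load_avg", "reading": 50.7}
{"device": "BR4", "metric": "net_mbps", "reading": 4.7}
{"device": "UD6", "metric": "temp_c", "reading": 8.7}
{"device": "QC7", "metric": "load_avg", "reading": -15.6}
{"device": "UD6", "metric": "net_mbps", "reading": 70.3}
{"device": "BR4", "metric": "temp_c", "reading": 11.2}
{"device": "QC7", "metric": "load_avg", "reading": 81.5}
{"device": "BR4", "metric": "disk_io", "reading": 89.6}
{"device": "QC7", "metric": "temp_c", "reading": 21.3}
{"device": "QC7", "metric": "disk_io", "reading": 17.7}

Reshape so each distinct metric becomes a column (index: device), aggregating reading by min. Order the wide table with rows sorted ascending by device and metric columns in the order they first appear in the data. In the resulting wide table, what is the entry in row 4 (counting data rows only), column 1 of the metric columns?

21.3

With rows sorted ascending by device, row 4 is device=QC7. metric columns in first-appearance order: temp_c, net_mbps, disk_io, load_avg; column 1 is temp_c.
Long rows with device=QC7, metric=temp_c: min(50, 60.9, 21.3) = 21.3.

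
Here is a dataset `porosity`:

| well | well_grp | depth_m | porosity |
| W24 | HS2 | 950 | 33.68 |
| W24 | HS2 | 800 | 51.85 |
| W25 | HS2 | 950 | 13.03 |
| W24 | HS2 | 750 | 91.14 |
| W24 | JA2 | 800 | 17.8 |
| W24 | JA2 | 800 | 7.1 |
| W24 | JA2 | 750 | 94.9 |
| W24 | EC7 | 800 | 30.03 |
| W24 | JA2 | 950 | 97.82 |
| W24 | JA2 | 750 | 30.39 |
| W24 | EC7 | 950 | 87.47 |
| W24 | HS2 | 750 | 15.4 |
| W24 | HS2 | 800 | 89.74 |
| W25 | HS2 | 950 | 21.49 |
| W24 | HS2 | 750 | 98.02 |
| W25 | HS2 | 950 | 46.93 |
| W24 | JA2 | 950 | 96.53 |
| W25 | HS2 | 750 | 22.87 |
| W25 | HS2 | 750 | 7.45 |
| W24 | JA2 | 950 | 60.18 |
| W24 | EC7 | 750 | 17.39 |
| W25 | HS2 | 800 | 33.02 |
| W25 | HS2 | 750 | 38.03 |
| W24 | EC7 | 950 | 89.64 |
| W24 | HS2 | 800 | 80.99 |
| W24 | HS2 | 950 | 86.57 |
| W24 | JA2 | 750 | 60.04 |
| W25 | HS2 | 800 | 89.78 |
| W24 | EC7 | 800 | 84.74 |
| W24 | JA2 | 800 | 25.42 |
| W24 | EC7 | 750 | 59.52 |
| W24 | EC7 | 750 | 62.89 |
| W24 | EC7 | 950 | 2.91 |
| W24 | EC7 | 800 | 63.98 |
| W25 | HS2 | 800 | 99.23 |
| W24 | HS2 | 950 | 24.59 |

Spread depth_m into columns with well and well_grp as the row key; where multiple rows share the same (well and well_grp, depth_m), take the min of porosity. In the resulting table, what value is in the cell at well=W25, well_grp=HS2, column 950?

Rows with well=W25, well_grp=HS2 and depth_m=950: porosity values are 13.03, 21.49, 46.93.
min(13.03, 21.49, 46.93) = 13.03.

13.03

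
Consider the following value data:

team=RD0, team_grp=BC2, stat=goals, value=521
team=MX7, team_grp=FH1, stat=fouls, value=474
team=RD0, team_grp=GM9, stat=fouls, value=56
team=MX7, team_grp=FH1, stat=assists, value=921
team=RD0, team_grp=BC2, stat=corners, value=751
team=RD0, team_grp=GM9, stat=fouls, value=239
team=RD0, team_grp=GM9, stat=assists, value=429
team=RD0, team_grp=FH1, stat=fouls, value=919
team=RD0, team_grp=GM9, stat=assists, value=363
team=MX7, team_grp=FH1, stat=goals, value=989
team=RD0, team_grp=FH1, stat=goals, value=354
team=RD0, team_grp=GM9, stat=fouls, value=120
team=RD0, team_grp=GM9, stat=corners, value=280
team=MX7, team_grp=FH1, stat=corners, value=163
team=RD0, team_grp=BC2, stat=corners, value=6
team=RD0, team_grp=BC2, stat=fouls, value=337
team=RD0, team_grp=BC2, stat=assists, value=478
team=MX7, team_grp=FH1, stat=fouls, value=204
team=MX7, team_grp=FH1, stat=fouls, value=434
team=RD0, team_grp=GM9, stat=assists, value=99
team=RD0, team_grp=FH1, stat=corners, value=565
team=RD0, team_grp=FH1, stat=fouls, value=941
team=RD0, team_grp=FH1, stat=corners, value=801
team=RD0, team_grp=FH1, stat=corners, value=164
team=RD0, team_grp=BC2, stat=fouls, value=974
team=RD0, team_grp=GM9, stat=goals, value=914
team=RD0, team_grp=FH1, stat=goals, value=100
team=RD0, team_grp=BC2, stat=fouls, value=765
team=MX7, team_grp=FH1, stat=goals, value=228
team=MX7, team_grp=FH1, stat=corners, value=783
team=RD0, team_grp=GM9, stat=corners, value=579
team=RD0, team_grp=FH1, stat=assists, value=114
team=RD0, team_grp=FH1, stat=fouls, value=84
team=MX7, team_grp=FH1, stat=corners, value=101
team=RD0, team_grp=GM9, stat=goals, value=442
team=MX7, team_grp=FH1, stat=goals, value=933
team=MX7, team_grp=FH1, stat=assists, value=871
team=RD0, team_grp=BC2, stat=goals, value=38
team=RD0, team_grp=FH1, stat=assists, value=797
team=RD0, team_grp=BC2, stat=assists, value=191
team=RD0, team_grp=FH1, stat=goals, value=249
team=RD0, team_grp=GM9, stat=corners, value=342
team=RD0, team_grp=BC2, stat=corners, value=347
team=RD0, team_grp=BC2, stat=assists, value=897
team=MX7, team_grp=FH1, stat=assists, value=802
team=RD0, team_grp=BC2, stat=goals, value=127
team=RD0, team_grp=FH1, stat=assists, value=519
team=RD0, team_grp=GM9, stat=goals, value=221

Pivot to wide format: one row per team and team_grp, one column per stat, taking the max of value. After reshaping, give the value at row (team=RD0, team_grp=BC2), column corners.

751

Rows with team=RD0, team_grp=BC2 and stat=corners: value values are 751, 6, 347.
max(751, 6, 347) = 751.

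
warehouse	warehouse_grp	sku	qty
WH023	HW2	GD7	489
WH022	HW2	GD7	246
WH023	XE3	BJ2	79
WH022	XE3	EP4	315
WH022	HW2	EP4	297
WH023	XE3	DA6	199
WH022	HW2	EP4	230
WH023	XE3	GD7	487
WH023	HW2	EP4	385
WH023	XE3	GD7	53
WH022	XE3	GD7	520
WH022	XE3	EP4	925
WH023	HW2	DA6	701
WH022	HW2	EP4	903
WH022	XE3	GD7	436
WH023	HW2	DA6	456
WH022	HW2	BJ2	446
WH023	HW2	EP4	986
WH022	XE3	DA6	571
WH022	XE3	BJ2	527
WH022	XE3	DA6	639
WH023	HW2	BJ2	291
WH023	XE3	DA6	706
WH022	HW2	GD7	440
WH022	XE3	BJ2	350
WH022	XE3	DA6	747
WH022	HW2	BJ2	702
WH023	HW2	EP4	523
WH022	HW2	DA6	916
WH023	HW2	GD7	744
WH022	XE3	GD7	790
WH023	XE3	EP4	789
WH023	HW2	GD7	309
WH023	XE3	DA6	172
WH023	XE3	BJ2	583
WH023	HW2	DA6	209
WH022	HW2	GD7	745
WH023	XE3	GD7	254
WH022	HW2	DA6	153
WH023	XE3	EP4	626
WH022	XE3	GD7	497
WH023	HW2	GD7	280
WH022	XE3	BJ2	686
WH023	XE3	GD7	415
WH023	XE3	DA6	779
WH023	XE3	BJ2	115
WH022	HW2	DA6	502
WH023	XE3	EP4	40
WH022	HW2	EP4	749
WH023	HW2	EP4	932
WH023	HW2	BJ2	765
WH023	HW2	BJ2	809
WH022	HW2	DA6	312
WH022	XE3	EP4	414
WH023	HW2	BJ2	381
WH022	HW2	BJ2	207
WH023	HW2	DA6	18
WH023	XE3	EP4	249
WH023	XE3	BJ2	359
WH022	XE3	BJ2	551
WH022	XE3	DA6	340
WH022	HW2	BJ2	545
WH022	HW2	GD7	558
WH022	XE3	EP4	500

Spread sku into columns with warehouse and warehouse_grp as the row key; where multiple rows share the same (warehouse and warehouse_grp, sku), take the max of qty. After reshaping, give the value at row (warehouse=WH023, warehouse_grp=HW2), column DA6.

701

Rows with warehouse=WH023, warehouse_grp=HW2 and sku=DA6: qty values are 701, 456, 209, 18.
max(701, 456, 209, 18) = 701.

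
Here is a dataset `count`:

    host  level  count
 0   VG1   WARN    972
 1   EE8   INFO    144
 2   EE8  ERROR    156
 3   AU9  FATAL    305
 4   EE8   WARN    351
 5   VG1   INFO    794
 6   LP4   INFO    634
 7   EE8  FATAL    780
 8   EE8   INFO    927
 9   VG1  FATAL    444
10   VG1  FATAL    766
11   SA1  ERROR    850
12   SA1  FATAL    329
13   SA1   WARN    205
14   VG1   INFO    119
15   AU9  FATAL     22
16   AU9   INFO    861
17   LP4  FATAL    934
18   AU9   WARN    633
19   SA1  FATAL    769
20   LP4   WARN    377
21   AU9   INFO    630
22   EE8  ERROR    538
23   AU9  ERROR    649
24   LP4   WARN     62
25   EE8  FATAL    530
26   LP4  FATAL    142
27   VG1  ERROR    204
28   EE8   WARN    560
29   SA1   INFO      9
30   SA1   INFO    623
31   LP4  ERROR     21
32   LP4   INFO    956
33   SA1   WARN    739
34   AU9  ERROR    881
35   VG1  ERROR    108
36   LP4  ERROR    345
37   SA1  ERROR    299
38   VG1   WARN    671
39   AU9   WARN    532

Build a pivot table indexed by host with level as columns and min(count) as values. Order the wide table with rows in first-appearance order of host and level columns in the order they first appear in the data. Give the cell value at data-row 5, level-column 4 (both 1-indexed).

With rows in first-appearance order of host, row 5 is host=SA1. level columns in first-appearance order: WARN, INFO, ERROR, FATAL; column 4 is FATAL.
Long rows with host=SA1, level=FATAL: min(329, 769) = 329.

329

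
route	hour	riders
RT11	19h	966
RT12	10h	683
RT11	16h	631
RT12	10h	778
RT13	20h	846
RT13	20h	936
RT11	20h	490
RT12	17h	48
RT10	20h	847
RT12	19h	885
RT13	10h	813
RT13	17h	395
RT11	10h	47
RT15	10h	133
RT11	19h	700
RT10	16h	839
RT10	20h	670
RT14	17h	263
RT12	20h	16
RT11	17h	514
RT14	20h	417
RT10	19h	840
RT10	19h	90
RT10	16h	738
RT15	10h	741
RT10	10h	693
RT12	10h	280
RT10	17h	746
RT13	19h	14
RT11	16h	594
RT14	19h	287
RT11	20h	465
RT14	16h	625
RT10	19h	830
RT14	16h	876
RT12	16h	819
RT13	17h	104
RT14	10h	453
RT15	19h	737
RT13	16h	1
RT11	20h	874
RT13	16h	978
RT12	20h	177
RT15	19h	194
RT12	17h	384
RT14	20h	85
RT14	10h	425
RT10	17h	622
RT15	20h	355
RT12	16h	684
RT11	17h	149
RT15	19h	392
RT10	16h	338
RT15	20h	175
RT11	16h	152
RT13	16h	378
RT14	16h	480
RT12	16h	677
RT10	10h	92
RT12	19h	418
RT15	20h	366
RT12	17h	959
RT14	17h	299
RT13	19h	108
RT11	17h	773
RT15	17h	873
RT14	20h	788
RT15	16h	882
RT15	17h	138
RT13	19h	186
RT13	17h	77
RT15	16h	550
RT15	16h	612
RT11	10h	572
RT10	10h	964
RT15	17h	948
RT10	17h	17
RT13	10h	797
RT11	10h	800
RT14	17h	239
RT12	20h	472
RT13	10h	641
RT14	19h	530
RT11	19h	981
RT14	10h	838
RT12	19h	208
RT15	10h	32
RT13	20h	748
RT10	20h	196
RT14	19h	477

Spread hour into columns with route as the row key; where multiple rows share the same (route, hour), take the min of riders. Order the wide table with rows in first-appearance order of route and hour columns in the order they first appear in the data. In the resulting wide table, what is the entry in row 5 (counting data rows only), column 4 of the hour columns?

With rows in first-appearance order of route, row 5 is route=RT15. hour columns in first-appearance order: 19h, 10h, 16h, 20h, 17h; column 4 is 20h.
Long rows with route=RT15, hour=20h: min(355, 175, 366) = 175.

175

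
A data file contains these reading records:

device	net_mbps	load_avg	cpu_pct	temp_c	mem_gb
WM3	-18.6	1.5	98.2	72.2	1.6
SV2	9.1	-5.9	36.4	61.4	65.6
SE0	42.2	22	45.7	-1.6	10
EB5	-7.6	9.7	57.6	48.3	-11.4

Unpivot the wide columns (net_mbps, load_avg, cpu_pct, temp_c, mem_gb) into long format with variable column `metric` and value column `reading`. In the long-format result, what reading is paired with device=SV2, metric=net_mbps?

9.1

Unpivoting turns each (device, wide-column) pair into one long row.
The wide cell at row SV2, column net_mbps holds 9.1, so the long row (SV2, net_mbps) has reading=9.1.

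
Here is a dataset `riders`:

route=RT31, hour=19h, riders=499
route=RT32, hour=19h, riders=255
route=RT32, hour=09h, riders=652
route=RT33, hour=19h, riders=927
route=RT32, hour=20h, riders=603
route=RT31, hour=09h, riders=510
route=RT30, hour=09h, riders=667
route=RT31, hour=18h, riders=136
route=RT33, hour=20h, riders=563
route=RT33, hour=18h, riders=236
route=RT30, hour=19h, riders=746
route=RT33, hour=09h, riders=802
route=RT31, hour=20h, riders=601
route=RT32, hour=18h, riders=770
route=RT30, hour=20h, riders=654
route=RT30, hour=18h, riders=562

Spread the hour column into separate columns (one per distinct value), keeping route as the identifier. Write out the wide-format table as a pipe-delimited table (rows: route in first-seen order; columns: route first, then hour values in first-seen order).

| route | 19h | 09h | 20h | 18h |
| RT31 | 499 | 510 | 601 | 136 |
| RT32 | 255 | 652 | 603 | 770 |
| RT33 | 927 | 802 | 563 | 236 |
| RT30 | 746 | 667 | 654 | 562 |

Columns: route plus the 4 distinct hour values (19h, 09h, 20h, 18h).
For example, row RT31 column 19h takes riders=499 from the long row (RT31, 19h).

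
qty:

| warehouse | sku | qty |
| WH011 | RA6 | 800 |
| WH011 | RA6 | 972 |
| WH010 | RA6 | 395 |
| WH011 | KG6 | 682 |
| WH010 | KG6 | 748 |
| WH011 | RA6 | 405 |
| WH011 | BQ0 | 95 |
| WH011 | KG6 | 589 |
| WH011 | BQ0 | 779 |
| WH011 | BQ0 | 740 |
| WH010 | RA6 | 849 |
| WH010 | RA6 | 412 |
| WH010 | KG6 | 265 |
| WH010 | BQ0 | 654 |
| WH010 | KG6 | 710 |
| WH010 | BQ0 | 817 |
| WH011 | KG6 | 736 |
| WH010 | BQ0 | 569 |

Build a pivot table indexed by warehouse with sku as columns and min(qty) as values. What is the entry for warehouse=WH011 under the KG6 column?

Rows with warehouse=WH011 and sku=KG6: qty values are 682, 589, 736.
min(682, 589, 736) = 589.

589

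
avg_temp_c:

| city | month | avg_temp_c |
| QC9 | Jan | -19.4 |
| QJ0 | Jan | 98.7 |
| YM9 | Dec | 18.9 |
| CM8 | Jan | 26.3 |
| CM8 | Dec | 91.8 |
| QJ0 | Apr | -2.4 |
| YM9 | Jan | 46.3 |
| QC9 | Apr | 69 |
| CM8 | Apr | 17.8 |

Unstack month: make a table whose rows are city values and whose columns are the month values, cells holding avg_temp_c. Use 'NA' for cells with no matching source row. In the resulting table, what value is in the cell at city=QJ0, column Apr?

The long row with city=QJ0, month=Apr has avg_temp_c=-2.4.

-2.4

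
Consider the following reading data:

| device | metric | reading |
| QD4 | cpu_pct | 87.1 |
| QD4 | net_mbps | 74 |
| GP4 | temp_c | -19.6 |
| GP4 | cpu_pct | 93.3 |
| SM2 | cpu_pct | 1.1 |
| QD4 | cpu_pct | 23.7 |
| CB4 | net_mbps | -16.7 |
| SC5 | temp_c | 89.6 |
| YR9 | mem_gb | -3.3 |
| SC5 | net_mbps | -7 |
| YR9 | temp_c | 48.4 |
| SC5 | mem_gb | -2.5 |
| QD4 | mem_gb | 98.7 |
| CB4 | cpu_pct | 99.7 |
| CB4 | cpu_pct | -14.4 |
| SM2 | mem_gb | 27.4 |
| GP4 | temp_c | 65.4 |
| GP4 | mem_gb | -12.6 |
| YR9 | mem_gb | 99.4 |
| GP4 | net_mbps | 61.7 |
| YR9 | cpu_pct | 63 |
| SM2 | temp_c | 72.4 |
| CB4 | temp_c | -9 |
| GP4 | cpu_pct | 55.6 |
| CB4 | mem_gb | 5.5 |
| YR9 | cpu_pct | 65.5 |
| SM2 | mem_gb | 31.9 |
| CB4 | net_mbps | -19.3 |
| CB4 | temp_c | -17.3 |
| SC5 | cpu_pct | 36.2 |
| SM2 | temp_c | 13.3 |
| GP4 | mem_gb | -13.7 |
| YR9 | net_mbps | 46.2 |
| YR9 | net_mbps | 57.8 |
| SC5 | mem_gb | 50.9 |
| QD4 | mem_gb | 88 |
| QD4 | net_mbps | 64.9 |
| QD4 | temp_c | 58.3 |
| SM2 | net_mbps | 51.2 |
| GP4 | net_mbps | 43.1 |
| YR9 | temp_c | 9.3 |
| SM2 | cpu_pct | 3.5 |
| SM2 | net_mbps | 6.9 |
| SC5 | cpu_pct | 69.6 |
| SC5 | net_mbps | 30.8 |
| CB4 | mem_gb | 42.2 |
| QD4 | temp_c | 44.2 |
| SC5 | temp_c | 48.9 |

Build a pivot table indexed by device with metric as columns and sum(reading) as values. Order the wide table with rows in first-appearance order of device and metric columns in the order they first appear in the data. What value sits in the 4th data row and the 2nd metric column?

-36

With rows in first-appearance order of device, row 4 is device=CB4. metric columns in first-appearance order: cpu_pct, net_mbps, temp_c, mem_gb; column 2 is net_mbps.
Long rows with device=CB4, metric=net_mbps: -16.7 + -19.3 = -36.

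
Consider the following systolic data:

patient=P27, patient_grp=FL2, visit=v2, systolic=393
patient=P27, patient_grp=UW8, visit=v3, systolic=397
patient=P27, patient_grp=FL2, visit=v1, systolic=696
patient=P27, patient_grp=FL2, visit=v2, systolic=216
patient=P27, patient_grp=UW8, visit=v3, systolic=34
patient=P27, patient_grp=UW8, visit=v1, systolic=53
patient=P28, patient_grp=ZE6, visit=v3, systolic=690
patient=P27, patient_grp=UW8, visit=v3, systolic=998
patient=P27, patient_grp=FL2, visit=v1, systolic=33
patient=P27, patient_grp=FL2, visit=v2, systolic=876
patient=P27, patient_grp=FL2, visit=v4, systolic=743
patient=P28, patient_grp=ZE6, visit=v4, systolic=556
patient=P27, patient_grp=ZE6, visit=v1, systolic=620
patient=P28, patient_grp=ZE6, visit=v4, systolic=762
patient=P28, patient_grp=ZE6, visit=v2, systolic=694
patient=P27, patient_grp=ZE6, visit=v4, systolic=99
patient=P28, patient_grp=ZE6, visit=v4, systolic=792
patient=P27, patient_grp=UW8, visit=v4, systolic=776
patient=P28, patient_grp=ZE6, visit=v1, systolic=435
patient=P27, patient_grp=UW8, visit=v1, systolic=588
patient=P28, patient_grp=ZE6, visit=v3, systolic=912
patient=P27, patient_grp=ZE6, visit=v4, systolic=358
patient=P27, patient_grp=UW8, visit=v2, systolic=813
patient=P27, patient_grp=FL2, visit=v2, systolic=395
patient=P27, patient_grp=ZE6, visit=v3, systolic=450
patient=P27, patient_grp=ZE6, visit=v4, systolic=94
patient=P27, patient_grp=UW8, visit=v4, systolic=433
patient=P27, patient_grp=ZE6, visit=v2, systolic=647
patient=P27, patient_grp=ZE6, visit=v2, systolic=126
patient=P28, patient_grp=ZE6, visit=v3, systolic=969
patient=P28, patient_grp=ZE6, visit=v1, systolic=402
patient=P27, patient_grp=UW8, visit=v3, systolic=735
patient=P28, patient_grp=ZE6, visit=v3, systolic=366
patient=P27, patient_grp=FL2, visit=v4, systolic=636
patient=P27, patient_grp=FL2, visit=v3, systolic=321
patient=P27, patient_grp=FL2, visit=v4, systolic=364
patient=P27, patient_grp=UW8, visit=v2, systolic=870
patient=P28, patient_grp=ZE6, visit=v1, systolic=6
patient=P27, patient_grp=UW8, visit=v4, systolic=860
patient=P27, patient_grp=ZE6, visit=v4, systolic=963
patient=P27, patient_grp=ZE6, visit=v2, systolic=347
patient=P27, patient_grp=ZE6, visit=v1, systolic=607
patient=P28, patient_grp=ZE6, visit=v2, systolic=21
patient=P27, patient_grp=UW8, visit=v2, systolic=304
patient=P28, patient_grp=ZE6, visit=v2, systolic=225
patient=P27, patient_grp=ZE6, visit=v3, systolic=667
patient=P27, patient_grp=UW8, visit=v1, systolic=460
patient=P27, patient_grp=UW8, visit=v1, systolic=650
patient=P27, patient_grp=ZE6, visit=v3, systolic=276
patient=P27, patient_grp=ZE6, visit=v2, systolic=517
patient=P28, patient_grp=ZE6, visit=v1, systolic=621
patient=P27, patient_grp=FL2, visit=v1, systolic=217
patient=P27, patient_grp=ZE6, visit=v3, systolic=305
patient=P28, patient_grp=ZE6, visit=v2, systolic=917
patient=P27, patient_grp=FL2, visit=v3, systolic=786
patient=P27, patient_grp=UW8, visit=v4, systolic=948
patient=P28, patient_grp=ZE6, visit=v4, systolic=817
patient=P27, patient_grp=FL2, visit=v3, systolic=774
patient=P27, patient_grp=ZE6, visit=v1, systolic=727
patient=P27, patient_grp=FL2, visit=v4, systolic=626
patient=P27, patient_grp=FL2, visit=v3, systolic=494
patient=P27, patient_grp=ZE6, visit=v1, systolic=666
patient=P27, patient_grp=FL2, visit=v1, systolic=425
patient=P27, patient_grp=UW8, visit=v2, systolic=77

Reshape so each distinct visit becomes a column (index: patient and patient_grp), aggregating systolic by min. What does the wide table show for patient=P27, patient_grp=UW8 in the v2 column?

77

Rows with patient=P27, patient_grp=UW8 and visit=v2: systolic values are 813, 870, 304, 77.
min(813, 870, 304, 77) = 77.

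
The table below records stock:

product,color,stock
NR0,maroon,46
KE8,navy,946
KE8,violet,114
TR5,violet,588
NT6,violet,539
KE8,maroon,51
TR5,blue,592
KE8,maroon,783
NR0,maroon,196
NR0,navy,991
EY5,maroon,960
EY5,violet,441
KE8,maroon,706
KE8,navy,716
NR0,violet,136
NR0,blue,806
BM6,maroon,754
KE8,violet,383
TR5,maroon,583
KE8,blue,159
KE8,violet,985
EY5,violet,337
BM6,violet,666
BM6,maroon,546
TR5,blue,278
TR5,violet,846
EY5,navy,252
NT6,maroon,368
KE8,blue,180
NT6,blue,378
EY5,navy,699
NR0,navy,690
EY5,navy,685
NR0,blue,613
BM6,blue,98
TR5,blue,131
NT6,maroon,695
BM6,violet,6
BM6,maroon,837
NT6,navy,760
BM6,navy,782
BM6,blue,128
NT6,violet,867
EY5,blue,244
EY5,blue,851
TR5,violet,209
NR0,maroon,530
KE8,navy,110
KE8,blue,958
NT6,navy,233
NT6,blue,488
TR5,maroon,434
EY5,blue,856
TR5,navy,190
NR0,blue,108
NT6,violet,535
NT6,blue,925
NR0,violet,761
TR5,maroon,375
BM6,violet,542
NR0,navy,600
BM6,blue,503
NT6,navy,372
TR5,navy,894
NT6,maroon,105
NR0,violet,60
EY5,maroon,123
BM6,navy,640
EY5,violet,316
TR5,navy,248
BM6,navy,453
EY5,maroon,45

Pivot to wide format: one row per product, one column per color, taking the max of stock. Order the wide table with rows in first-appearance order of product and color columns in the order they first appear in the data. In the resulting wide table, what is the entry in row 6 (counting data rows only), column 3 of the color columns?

666

With rows in first-appearance order of product, row 6 is product=BM6. color columns in first-appearance order: maroon, navy, violet, blue; column 3 is violet.
Long rows with product=BM6, color=violet: max(666, 6, 542) = 666.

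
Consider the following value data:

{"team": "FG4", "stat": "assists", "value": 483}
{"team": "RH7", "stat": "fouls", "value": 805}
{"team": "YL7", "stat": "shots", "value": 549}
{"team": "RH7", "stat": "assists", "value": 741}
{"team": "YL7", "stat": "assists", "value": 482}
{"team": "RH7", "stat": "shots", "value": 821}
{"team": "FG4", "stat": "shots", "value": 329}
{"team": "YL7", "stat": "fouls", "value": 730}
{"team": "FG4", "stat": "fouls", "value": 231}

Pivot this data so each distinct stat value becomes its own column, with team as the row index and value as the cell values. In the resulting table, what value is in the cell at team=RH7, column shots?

Wide layout: rows indexed by team, columns are the 3 distinct stat values (assists, fouls, shots).
Cell (team=RH7, stat=shots) draws from the long row where team=RH7 and stat=shots, which has value=821.

821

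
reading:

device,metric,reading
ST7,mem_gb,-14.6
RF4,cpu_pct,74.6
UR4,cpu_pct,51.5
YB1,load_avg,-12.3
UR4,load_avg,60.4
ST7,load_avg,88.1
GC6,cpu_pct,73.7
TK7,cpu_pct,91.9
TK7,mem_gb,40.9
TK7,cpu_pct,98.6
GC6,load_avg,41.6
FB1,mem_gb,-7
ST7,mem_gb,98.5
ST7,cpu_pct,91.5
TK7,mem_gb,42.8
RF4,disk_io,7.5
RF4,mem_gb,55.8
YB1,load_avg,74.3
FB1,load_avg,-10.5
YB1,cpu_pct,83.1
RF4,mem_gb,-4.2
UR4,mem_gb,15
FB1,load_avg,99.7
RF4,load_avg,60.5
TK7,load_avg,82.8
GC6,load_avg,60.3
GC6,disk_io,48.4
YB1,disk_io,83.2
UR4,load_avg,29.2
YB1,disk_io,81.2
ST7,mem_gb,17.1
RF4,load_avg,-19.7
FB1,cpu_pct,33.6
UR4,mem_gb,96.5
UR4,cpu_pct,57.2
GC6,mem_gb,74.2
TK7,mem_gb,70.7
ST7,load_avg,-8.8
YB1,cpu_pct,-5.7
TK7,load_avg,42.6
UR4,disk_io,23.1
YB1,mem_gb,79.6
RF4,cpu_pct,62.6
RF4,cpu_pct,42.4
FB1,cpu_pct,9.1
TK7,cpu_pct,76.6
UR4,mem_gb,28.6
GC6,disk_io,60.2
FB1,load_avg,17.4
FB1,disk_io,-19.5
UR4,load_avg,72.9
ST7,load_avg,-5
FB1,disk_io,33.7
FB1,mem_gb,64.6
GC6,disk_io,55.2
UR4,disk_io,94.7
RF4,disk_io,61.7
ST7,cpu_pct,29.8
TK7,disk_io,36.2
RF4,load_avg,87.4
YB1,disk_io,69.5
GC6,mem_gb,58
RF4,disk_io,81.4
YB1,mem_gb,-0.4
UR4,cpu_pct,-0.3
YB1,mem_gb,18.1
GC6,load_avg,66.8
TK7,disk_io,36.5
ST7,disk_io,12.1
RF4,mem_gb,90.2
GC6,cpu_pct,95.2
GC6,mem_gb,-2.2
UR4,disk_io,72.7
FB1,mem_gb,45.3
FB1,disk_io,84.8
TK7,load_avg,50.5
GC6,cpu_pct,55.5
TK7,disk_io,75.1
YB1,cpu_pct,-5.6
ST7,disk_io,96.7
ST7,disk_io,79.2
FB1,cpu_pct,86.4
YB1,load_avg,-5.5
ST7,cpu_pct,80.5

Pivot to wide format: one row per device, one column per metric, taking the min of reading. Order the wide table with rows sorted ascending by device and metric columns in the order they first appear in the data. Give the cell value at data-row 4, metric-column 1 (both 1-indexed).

-14.6

With rows sorted ascending by device, row 4 is device=ST7. metric columns in first-appearance order: mem_gb, cpu_pct, load_avg, disk_io; column 1 is mem_gb.
Long rows with device=ST7, metric=mem_gb: min(-14.6, 98.5, 17.1) = -14.6.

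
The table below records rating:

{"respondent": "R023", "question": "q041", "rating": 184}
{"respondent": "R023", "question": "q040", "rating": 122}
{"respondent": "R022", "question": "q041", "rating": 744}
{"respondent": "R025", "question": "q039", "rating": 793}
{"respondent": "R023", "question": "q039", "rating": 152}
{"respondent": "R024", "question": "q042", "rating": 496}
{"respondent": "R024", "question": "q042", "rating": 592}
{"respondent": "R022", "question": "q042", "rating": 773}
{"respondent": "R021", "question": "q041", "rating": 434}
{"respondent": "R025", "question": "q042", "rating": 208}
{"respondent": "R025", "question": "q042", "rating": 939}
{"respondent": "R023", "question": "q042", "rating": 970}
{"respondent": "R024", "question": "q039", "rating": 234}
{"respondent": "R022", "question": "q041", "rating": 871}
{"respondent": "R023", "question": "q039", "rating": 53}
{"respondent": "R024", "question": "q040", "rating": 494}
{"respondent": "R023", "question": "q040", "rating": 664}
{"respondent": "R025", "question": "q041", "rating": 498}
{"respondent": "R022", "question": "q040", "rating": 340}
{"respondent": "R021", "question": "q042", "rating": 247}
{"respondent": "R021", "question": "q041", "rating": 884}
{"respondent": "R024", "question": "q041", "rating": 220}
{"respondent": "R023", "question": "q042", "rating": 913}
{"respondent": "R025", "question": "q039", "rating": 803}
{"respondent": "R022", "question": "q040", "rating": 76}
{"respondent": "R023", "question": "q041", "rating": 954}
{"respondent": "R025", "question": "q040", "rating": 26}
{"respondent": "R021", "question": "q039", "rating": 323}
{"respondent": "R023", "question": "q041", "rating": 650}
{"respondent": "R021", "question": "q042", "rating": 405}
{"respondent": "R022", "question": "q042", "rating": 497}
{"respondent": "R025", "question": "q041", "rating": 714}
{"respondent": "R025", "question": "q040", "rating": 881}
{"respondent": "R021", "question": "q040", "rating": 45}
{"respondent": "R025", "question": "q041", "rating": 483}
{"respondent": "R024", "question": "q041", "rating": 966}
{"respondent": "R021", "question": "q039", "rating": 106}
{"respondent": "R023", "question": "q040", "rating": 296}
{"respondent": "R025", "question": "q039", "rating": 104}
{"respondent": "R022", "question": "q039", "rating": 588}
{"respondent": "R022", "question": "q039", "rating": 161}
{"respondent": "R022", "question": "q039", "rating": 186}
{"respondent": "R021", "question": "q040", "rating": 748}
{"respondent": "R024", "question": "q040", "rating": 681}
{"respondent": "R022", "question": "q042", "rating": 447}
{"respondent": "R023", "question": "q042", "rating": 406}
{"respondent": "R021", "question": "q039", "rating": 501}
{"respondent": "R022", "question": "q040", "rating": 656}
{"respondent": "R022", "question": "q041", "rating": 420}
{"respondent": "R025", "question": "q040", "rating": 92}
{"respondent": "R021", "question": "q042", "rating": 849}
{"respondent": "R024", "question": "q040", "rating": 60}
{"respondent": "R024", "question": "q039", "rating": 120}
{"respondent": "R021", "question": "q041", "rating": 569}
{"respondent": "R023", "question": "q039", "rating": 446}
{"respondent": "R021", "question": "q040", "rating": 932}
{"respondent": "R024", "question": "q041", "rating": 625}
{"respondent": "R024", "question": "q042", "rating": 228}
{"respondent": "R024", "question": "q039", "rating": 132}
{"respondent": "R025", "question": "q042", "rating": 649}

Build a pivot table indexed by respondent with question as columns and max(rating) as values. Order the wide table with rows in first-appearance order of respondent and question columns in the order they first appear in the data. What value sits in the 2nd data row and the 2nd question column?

656

With rows in first-appearance order of respondent, row 2 is respondent=R022. question columns in first-appearance order: q041, q040, q039, q042; column 2 is q040.
Long rows with respondent=R022, question=q040: max(340, 76, 656) = 656.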